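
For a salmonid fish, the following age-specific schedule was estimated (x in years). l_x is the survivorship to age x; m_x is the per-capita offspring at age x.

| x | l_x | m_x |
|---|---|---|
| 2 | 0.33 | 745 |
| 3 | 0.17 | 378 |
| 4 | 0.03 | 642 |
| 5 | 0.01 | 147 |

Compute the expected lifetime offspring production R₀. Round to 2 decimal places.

R₀ = Σ l_x m_x:
  age 2: 0.33 × 745 = 245.8500
  age 3: 0.17 × 378 = 64.2600
  age 4: 0.03 × 642 = 19.2600
  age 5: 0.01 × 147 = 1.4700
R₀ = 245.8500 + 64.2600 + 19.2600 + 1.4700 = 330.8400

330.84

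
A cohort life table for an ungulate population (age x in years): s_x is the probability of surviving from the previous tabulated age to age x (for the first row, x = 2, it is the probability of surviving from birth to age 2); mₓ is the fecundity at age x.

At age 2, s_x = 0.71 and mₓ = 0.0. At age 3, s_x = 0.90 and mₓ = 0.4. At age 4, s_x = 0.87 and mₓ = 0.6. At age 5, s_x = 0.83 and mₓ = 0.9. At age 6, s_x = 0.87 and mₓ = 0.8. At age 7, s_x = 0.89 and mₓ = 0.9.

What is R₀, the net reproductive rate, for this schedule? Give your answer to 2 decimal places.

Survivorship from birth: l_x = s_2·s_3·…·s_x.
  l_2 = 0.71000
  l_3 = 0.63900
  l_4 = 0.55593
  l_5 = 0.46142
  l_6 = 0.40144
  l_7 = 0.35728
R₀ = Σ l_x mₓ:
  age 2: 0.71000 × 0.0 = 0.0000
  age 3: 0.63900 × 0.4 = 0.2556
  age 4: 0.55593 × 0.6 = 0.3336
  age 5: 0.46142 × 0.9 = 0.4153
  age 6: 0.40144 × 0.8 = 0.3212
  age 7: 0.35728 × 0.9 = 0.3216
R₀ = 0.0000 + 0.2556 + 0.3336 + 0.4153 + 0.3212 + 0.3216 = 1.6471

1.65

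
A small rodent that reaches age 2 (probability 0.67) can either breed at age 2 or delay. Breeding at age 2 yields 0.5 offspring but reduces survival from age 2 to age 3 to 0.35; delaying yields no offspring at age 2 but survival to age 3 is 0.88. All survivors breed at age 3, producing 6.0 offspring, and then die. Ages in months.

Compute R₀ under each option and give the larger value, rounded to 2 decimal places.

breed at age 2: R₀ = 0.67 × (0.5 + 0.35 × 6.0) = 0.67 × 2.6000 = 1.7420
delay to age 3: R₀ = 0.67 × (0.88 × 6.0) = 0.67 × 5.2800 = 3.5376
Higher: delay to age 3 (3.5376).

3.54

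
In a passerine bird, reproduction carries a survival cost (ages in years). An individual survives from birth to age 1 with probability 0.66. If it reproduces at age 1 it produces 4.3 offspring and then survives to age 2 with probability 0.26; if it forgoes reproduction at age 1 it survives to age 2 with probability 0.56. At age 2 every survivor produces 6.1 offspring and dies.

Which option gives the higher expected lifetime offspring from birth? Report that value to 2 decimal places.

3.88

breed at age 1: R₀ = 0.66 × (4.3 + 0.26 × 6.1) = 0.66 × 5.8860 = 3.8848
delay to age 2: R₀ = 0.66 × (0.56 × 6.1) = 0.66 × 3.4160 = 2.2546
Higher: breed at age 1 (3.8848).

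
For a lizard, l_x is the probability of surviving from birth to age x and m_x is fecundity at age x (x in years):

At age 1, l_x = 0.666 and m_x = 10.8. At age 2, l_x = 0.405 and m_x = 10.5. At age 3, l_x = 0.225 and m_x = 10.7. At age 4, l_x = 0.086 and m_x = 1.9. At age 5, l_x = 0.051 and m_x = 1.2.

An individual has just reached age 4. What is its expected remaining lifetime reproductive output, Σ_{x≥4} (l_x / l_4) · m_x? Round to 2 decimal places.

2.61

l_4 = 0.086. Conditional survival from age 4 to x is l_x / l_4.
  x=4: (0.086/0.086) × 1.9 = 1.9000
  x=5: (0.051/0.086) × 1.2 = 0.7116
Sum = 1.9000 + 0.7116 = 2.6116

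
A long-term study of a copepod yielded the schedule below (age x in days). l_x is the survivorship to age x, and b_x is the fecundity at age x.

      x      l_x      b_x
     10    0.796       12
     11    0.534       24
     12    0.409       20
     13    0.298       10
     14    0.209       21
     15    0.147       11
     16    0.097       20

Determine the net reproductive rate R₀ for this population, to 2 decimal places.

41.47

R₀ = Σ l_x b_x:
  age 10: 0.796 × 12 = 9.5520
  age 11: 0.534 × 24 = 12.8160
  age 12: 0.409 × 20 = 8.1800
  age 13: 0.298 × 10 = 2.9800
  age 14: 0.209 × 21 = 4.3890
  age 15: 0.147 × 11 = 1.6170
  age 16: 0.097 × 20 = 1.9400
R₀ = 9.5520 + 12.8160 + 8.1800 + 2.9800 + 4.3890 + 1.6170 + 1.9400 = 41.4740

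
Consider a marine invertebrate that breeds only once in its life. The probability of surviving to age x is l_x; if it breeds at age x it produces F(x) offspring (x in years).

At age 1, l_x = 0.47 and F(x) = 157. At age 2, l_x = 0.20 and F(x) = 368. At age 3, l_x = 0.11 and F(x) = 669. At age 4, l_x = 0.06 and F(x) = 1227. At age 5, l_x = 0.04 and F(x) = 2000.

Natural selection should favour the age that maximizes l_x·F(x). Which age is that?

Expected offspring if breeding at age x = l_x × F(x):
  age 1: 0.47 × 157 = 73.790
  age 2: 0.20 × 368 = 73.600
  age 3: 0.11 × 669 = 73.590
  age 4: 0.06 × 1227 = 73.620
  age 5: 0.04 × 2000 = 80.000
Maximum at age 5 (80.000).

5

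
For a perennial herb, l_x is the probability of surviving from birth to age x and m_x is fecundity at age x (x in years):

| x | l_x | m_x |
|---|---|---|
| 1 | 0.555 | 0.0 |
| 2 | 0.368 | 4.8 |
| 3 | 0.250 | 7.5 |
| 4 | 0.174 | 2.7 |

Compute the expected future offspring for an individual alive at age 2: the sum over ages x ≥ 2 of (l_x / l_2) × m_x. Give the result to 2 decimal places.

11.17

l_2 = 0.368. Conditional survival from age 2 to x is l_x / l_2.
  x=2: (0.368/0.368) × 4.8 = 4.8000
  x=3: (0.250/0.368) × 7.5 = 5.0951
  x=4: (0.174/0.368) × 2.7 = 1.2766
Sum = 4.8000 + 5.0951 + 1.2766 = 11.1717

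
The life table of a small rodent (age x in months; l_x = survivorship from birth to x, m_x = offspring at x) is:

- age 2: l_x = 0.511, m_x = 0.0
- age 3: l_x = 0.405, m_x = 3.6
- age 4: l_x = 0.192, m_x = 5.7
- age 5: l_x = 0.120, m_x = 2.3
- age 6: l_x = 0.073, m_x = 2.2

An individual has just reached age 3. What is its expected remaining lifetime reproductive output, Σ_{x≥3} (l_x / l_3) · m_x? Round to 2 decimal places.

l_3 = 0.405. Conditional survival from age 3 to x is l_x / l_3.
  x=3: (0.405/0.405) × 3.6 = 3.6000
  x=4: (0.192/0.405) × 5.7 = 2.7022
  x=5: (0.120/0.405) × 2.3 = 0.6815
  x=6: (0.073/0.405) × 2.2 = 0.3965
Sum = 3.6000 + 2.7022 + 0.6815 + 0.3965 = 7.3802

7.38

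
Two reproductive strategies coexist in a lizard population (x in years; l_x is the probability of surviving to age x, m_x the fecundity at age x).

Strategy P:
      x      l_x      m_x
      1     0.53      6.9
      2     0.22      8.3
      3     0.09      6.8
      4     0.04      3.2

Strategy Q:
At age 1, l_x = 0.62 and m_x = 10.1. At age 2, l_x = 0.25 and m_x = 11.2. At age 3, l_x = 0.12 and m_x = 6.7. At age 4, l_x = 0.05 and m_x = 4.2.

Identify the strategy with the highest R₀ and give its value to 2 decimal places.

Strategy P: R₀ = 0.53×6.9 + 0.22×8.3 + 0.09×6.8 + 0.04×3.2 = 6.2230
Strategy Q: R₀ = 0.62×10.1 + 0.25×11.2 + 0.12×6.7 + 0.05×4.2 = 10.0760
Highest R₀: strategy Q with 10.0760.

10.08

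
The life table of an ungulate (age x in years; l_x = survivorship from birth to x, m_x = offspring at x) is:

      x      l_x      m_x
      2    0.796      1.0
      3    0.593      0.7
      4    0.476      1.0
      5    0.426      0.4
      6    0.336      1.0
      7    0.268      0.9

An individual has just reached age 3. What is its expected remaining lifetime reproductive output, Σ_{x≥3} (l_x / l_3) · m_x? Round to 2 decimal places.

l_3 = 0.593. Conditional survival from age 3 to x is l_x / l_3.
  x=3: (0.593/0.593) × 0.7 = 0.7000
  x=4: (0.476/0.593) × 1.0 = 0.8027
  x=5: (0.426/0.593) × 0.4 = 0.2874
  x=6: (0.336/0.593) × 1.0 = 0.5666
  x=7: (0.268/0.593) × 0.9 = 0.4067
Sum = 0.7000 + 0.8027 + 0.2874 + 0.5666 + 0.4067 = 2.7634

2.76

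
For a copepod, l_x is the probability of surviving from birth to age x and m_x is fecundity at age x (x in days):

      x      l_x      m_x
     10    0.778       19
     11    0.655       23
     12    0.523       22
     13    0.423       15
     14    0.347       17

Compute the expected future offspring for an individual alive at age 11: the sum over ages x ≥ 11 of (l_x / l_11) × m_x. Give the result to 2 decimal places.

l_11 = 0.655. Conditional survival from age 11 to x is l_x / l_11.
  x=11: (0.655/0.655) × 23 = 23.0000
  x=12: (0.523/0.655) × 22 = 17.5664
  x=13: (0.423/0.655) × 15 = 9.6870
  x=14: (0.347/0.655) × 17 = 9.0061
Sum = 23.0000 + 17.5664 + 9.6870 + 9.0061 = 59.2595

59.26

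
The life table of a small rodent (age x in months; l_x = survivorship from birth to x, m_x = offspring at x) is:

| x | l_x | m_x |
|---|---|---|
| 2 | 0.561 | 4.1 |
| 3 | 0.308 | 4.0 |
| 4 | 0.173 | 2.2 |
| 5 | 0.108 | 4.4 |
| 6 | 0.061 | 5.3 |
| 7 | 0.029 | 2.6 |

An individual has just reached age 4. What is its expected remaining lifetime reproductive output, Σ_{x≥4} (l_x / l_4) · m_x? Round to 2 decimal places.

l_4 = 0.173. Conditional survival from age 4 to x is l_x / l_4.
  x=4: (0.173/0.173) × 2.2 = 2.2000
  x=5: (0.108/0.173) × 4.4 = 2.7468
  x=6: (0.061/0.173) × 5.3 = 1.8688
  x=7: (0.029/0.173) × 2.6 = 0.4358
Sum = 2.2000 + 2.7468 + 1.8688 + 0.4358 = 7.2514

7.25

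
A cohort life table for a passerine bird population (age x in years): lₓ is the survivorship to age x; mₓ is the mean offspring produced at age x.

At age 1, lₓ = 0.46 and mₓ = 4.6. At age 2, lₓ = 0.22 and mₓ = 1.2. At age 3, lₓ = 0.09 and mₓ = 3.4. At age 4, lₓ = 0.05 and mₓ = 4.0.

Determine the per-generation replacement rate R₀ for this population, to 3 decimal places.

2.886

R₀ = Σ lₓ mₓ:
  age 1: 0.46 × 4.6 = 2.1160
  age 2: 0.22 × 1.2 = 0.2640
  age 3: 0.09 × 3.4 = 0.3060
  age 4: 0.05 × 4.0 = 0.2000
R₀ = 2.1160 + 0.2640 + 0.3060 + 0.2000 = 2.8860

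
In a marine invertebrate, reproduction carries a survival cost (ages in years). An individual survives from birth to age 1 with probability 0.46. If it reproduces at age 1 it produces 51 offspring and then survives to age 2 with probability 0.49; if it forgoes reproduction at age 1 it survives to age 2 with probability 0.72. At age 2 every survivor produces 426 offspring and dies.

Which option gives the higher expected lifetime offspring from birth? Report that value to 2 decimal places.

141.09

breed at age 1: R₀ = 0.46 × (51 + 0.49 × 426) = 0.46 × 259.7400 = 119.4804
delay to age 2: R₀ = 0.46 × (0.72 × 426) = 0.46 × 306.7200 = 141.0912
Higher: delay to age 2 (141.0912).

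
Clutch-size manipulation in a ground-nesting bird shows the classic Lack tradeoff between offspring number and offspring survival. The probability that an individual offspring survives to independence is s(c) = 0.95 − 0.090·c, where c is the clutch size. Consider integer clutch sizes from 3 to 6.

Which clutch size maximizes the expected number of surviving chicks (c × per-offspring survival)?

Expected surviving chicks = c × s(c):
  c=3: 3 × 0.680 = 2.040
  c=4: 4 × 0.590 = 2.360
  c=5: 5 × 0.500 = 2.500
  c=6: 6 × 0.410 = 2.460
Maximum at c = 5 (2.500 surviving chicks).

5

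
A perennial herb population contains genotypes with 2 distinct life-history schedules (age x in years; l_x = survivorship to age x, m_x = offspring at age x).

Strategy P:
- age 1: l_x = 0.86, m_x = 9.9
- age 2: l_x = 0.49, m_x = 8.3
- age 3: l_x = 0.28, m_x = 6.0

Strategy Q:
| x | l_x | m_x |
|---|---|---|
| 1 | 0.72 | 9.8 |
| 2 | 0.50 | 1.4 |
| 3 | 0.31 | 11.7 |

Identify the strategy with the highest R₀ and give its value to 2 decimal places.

Strategy P: R₀ = 0.86×9.9 + 0.49×8.3 + 0.28×6.0 = 14.2610
Strategy Q: R₀ = 0.72×9.8 + 0.50×1.4 + 0.31×11.7 = 11.3830
Highest R₀: strategy P with 14.2610.

14.26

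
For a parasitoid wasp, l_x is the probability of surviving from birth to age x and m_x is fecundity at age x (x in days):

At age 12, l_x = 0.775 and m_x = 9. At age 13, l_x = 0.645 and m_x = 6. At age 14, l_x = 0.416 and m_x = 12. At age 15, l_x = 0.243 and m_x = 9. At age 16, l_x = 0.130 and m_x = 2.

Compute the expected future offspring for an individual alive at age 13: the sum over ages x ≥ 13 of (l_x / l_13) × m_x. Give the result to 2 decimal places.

l_13 = 0.645. Conditional survival from age 13 to x is l_x / l_13.
  x=13: (0.645/0.645) × 6 = 6.0000
  x=14: (0.416/0.645) × 12 = 7.7395
  x=15: (0.243/0.645) × 9 = 3.3907
  x=16: (0.130/0.645) × 2 = 0.4031
Sum = 6.0000 + 7.7395 + 3.3907 + 0.4031 = 17.5333

17.53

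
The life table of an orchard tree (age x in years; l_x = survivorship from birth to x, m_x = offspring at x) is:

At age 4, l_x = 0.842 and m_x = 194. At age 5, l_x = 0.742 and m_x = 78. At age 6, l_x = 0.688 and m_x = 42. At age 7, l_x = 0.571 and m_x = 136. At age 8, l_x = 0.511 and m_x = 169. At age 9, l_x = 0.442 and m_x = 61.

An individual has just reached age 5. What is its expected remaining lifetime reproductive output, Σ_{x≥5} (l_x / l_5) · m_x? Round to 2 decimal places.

l_5 = 0.742. Conditional survival from age 5 to x is l_x / l_5.
  x=5: (0.742/0.742) × 78 = 78.0000
  x=6: (0.688/0.742) × 42 = 38.9434
  x=7: (0.571/0.742) × 136 = 104.6577
  x=8: (0.511/0.742) × 169 = 116.3868
  x=9: (0.442/0.742) × 61 = 36.3369
Sum = 78.0000 + 38.9434 + 104.6577 + 116.3868 + 36.3369 = 374.3248

374.32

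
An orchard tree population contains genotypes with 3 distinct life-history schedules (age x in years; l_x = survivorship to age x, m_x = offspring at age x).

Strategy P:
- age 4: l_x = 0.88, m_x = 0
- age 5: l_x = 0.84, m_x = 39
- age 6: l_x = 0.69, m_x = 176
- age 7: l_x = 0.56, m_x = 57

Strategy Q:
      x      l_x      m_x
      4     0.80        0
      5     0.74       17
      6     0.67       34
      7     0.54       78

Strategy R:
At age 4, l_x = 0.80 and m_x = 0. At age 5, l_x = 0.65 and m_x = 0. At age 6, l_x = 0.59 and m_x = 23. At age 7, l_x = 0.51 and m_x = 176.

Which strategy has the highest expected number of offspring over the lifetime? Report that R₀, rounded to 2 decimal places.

Strategy P: R₀ = 0.88×0 + 0.84×39 + 0.69×176 + 0.56×57 = 186.1200
Strategy Q: R₀ = 0.80×0 + 0.74×17 + 0.67×34 + 0.54×78 = 77.4800
Strategy R: R₀ = 0.80×0 + 0.65×0 + 0.59×23 + 0.51×176 = 103.3300
Highest R₀: strategy P with 186.1200.

186.12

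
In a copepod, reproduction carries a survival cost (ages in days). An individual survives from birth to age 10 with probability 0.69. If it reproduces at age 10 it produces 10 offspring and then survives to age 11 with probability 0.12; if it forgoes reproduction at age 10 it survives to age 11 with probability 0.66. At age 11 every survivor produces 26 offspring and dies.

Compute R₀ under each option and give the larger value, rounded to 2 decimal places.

breed at age 10: R₀ = 0.69 × (10 + 0.12 × 26) = 0.69 × 13.1200 = 9.0528
delay to age 11: R₀ = 0.69 × (0.66 × 26) = 0.69 × 17.1600 = 11.8404
Higher: delay to age 11 (11.8404).

11.84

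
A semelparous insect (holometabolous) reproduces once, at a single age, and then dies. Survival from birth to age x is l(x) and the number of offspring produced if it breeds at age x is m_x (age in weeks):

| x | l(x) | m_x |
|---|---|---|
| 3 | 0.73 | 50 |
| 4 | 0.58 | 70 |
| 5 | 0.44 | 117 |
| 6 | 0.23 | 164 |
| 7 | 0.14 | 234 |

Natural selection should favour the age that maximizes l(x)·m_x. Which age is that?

5

Expected offspring if breeding at age x = l(x) × m_x:
  age 3: 0.73 × 50 = 36.500
  age 4: 0.58 × 70 = 40.600
  age 5: 0.44 × 117 = 51.480
  age 6: 0.23 × 164 = 37.720
  age 7: 0.14 × 234 = 32.760
Maximum at age 5 (51.480).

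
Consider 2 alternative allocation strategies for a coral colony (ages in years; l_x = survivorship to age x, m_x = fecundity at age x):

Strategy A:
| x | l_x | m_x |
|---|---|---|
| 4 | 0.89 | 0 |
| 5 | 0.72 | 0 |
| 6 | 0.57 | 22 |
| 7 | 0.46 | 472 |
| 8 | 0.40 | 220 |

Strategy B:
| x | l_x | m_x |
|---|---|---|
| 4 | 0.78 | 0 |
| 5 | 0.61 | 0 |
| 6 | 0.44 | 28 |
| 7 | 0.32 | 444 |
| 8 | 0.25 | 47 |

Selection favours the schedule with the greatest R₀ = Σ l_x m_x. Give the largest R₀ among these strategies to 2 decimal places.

317.66

Strategy A: R₀ = 0.89×0 + 0.72×0 + 0.57×22 + 0.46×472 + 0.40×220 = 317.6600
Strategy B: R₀ = 0.78×0 + 0.61×0 + 0.44×28 + 0.32×444 + 0.25×47 = 166.1500
Highest R₀: strategy A with 317.6600.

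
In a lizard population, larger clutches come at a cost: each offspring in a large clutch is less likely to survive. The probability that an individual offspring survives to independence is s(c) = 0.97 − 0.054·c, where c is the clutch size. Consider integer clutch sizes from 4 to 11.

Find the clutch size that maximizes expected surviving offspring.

Expected surviving offspring = c × s(c):
  c=4: 4 × 0.754 = 3.016
  c=5: 5 × 0.700 = 3.500
  c=6: 6 × 0.646 = 3.876
  c=7: 7 × 0.592 = 4.144
  c=8: 8 × 0.538 = 4.304
  c=9: 9 × 0.484 = 4.356
  c=10: 10 × 0.430 = 4.300
  c=11: 11 × 0.376 = 4.136
Maximum at c = 9 (4.356 surviving offspring).

9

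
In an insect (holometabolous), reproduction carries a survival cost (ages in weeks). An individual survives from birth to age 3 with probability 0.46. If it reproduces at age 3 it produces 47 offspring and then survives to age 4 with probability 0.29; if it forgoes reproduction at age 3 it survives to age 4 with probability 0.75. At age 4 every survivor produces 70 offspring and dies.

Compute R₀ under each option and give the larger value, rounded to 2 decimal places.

30.96

breed at age 3: R₀ = 0.46 × (47 + 0.29 × 70) = 0.46 × 67.3000 = 30.9580
delay to age 4: R₀ = 0.46 × (0.75 × 70) = 0.46 × 52.5000 = 24.1500
Higher: breed at age 3 (30.9580).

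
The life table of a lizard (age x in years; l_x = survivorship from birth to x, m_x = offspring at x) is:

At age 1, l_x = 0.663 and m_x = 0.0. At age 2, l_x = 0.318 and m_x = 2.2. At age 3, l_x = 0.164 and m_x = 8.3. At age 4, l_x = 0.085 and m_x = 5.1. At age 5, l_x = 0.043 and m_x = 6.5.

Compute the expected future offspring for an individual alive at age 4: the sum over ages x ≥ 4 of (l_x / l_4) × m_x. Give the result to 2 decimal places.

8.39

l_4 = 0.085. Conditional survival from age 4 to x is l_x / l_4.
  x=4: (0.085/0.085) × 5.1 = 5.1000
  x=5: (0.043/0.085) × 6.5 = 3.2882
Sum = 5.1000 + 3.2882 = 8.3882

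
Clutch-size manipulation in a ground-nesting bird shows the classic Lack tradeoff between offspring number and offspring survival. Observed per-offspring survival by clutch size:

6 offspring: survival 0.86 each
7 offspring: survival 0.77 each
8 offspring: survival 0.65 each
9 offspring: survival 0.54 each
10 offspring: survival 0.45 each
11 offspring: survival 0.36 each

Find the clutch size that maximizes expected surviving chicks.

7

Expected surviving chicks = c × s(c):
  c=6: 6 × 0.86 = 5.160
  c=7: 7 × 0.77 = 5.390
  c=8: 8 × 0.65 = 5.200
  c=9: 9 × 0.54 = 4.860
  c=10: 10 × 0.45 = 4.500
  c=11: 11 × 0.36 = 3.960
Maximum at c = 7 (5.390 surviving chicks).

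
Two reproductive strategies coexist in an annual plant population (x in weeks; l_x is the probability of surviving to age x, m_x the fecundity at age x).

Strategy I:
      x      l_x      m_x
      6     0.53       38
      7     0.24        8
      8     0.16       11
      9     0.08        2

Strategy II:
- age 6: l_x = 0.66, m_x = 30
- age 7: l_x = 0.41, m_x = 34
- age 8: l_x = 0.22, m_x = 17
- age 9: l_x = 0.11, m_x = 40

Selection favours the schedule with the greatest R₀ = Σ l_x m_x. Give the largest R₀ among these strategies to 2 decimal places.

Strategy I: R₀ = 0.53×38 + 0.24×8 + 0.16×11 + 0.08×2 = 23.9800
Strategy II: R₀ = 0.66×30 + 0.41×34 + 0.22×17 + 0.11×40 = 41.8800
Highest R₀: strategy II with 41.8800.

41.88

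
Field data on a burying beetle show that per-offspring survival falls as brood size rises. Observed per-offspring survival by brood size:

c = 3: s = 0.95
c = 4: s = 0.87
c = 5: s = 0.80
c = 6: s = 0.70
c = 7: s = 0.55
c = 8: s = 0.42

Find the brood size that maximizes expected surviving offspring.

6

Expected surviving offspring = c × s(c):
  c=3: 3 × 0.95 = 2.850
  c=4: 4 × 0.87 = 3.480
  c=5: 5 × 0.80 = 4.000
  c=6: 6 × 0.70 = 4.200
  c=7: 7 × 0.55 = 3.850
  c=8: 8 × 0.42 = 3.360
Maximum at c = 6 (4.200 surviving offspring).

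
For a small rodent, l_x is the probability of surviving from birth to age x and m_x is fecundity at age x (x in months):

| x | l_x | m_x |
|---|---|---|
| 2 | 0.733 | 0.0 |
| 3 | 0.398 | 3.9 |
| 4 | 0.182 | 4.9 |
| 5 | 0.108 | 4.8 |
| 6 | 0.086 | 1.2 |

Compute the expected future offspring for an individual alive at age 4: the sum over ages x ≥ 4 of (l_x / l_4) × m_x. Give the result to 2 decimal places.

8.32

l_4 = 0.182. Conditional survival from age 4 to x is l_x / l_4.
  x=4: (0.182/0.182) × 4.9 = 4.9000
  x=5: (0.108/0.182) × 4.8 = 2.8484
  x=6: (0.086/0.182) × 1.2 = 0.5670
Sum = 4.9000 + 2.8484 + 0.5670 = 8.3154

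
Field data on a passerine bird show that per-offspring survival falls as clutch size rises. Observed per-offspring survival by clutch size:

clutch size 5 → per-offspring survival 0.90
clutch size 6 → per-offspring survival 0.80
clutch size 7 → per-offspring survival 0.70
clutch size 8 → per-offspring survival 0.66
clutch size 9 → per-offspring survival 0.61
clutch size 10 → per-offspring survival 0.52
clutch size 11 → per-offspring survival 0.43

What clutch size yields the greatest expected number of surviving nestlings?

9

Expected surviving nestlings = c × s(c):
  c=5: 5 × 0.90 = 4.500
  c=6: 6 × 0.80 = 4.800
  c=7: 7 × 0.70 = 4.900
  c=8: 8 × 0.66 = 5.280
  c=9: 9 × 0.61 = 5.490
  c=10: 10 × 0.52 = 5.200
  c=11: 11 × 0.43 = 4.730
Maximum at c = 9 (5.490 surviving nestlings).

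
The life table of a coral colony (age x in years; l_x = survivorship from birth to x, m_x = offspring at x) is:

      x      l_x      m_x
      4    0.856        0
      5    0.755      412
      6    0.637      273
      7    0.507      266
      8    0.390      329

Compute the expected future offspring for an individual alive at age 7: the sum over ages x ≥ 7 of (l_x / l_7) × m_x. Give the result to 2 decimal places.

l_7 = 0.507. Conditional survival from age 7 to x is l_x / l_7.
  x=7: (0.507/0.507) × 266 = 266.0000
  x=8: (0.390/0.507) × 329 = 253.0769
Sum = 266.0000 + 253.0769 = 519.0769

519.08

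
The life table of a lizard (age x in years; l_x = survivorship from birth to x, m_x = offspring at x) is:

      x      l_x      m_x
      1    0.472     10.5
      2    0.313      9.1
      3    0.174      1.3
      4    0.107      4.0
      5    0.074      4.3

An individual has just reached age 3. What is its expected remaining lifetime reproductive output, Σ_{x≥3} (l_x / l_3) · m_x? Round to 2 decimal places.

5.59

l_3 = 0.174. Conditional survival from age 3 to x is l_x / l_3.
  x=3: (0.174/0.174) × 1.3 = 1.3000
  x=4: (0.107/0.174) × 4.0 = 2.4598
  x=5: (0.074/0.174) × 4.3 = 1.8287
Sum = 1.3000 + 2.4598 + 1.8287 = 5.5885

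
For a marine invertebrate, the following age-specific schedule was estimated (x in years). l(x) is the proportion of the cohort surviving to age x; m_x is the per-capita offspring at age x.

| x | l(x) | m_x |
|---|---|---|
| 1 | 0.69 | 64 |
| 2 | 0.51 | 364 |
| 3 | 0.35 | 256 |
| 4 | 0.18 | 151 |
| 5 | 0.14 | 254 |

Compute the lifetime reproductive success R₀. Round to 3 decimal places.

382.140

R₀ = Σ l(x) m_x:
  age 1: 0.69 × 64 = 44.1600
  age 2: 0.51 × 364 = 185.6400
  age 3: 0.35 × 256 = 89.6000
  age 4: 0.18 × 151 = 27.1800
  age 5: 0.14 × 254 = 35.5600
R₀ = 44.1600 + 185.6400 + 89.6000 + 27.1800 + 35.5600 = 382.1400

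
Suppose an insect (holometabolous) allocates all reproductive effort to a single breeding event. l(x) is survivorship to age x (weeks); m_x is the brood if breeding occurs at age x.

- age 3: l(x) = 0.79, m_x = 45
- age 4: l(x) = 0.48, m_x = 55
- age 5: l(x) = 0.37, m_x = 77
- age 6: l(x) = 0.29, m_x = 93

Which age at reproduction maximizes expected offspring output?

3

Expected offspring if breeding at age x = l(x) × m_x:
  age 3: 0.79 × 45 = 35.550
  age 4: 0.48 × 55 = 26.400
  age 5: 0.37 × 77 = 28.490
  age 6: 0.29 × 93 = 26.970
Maximum at age 3 (35.550).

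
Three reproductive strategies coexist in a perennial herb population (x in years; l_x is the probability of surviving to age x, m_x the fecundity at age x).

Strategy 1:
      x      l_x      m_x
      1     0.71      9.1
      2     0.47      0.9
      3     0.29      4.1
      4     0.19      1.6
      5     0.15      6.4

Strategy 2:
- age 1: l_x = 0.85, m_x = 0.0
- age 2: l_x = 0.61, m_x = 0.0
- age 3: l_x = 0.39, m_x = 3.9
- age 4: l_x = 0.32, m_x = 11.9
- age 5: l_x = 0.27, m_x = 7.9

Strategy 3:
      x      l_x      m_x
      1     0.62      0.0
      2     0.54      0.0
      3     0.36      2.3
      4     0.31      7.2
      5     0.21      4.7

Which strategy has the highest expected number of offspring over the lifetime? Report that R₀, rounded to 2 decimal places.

9.34

Strategy 1: R₀ = 0.71×9.1 + 0.47×0.9 + 0.29×4.1 + 0.19×1.6 + 0.15×6.4 = 9.3370
Strategy 2: R₀ = 0.85×0.0 + 0.61×0.0 + 0.39×3.9 + 0.32×11.9 + 0.27×7.9 = 7.4620
Strategy 3: R₀ = 0.62×0.0 + 0.54×0.0 + 0.36×2.3 + 0.31×7.2 + 0.21×4.7 = 4.0470
Highest R₀: strategy 1 with 9.3370.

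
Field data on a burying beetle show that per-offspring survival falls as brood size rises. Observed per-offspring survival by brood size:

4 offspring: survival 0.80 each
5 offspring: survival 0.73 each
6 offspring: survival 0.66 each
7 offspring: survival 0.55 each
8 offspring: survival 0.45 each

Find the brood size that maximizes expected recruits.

Expected recruits = c × s(c):
  c=4: 4 × 0.80 = 3.200
  c=5: 5 × 0.73 = 3.650
  c=6: 6 × 0.66 = 3.960
  c=7: 7 × 0.55 = 3.850
  c=8: 8 × 0.45 = 3.600
Maximum at c = 6 (3.960 recruits).

6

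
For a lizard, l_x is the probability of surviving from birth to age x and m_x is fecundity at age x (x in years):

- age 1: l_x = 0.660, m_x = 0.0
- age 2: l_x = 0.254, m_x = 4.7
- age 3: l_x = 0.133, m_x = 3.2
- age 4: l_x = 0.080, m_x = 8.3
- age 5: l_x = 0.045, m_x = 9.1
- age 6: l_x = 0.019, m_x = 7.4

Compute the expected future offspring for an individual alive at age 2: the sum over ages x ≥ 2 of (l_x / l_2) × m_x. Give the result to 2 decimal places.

l_2 = 0.254. Conditional survival from age 2 to x is l_x / l_2.
  x=2: (0.254/0.254) × 4.7 = 4.7000
  x=3: (0.133/0.254) × 3.2 = 1.6756
  x=4: (0.080/0.254) × 8.3 = 2.6142
  x=5: (0.045/0.254) × 9.1 = 1.6122
  x=6: (0.019/0.254) × 7.4 = 0.5535
Sum = 4.7000 + 1.6756 + 2.6142 + 1.6122 + 0.5535 = 11.1555

11.16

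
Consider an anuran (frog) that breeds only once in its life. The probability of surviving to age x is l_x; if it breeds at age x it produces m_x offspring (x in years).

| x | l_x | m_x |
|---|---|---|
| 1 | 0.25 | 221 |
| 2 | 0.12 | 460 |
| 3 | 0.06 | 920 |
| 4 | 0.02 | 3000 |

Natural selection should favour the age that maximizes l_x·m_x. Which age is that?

4

Expected offspring if breeding at age x = l_x × m_x:
  age 1: 0.25 × 221 = 55.250
  age 2: 0.12 × 460 = 55.200
  age 3: 0.06 × 920 = 55.200
  age 4: 0.02 × 3000 = 60.000
Maximum at age 4 (60.000).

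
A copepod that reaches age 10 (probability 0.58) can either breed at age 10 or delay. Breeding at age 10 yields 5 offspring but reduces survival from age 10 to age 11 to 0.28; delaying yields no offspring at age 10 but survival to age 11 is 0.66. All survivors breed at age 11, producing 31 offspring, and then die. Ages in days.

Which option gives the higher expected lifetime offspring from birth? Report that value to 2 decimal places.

breed at age 10: R₀ = 0.58 × (5 + 0.28 × 31) = 0.58 × 13.6800 = 7.9344
delay to age 11: R₀ = 0.58 × (0.66 × 31) = 0.58 × 20.4600 = 11.8668
Higher: delay to age 11 (11.8668).

11.87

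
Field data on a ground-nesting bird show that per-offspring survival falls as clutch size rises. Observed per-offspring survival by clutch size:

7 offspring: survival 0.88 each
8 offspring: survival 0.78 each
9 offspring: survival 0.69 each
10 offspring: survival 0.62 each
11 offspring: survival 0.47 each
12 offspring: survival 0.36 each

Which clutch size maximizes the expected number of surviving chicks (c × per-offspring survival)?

Expected surviving chicks = c × s(c):
  c=7: 7 × 0.88 = 6.160
  c=8: 8 × 0.78 = 6.240
  c=9: 9 × 0.69 = 6.210
  c=10: 10 × 0.62 = 6.200
  c=11: 11 × 0.47 = 5.170
  c=12: 12 × 0.36 = 4.320
Maximum at c = 8 (6.240 surviving chicks).

8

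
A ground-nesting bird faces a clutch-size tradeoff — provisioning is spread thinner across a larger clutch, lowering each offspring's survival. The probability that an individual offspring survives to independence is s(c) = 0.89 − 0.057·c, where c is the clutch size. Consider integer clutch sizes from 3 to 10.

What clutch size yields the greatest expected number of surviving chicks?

Expected surviving chicks = c × s(c):
  c=3: 3 × 0.719 = 2.157
  c=4: 4 × 0.662 = 2.648
  c=5: 5 × 0.605 = 3.025
  c=6: 6 × 0.548 = 3.288
  c=7: 7 × 0.491 = 3.437
  c=8: 8 × 0.434 = 3.472
  c=9: 9 × 0.377 = 3.393
  c=10: 10 × 0.320 = 3.200
Maximum at c = 8 (3.472 surviving chicks).

8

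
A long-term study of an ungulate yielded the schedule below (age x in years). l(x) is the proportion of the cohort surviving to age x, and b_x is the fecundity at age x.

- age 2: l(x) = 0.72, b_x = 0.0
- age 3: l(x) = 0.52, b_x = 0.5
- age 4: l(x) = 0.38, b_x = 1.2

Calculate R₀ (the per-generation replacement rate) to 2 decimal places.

R₀ = Σ l(x) b_x:
  age 2: 0.72 × 0.0 = 0.0000
  age 3: 0.52 × 0.5 = 0.2600
  age 4: 0.38 × 1.2 = 0.4560
R₀ = 0.0000 + 0.2600 + 0.4560 = 0.7160

0.72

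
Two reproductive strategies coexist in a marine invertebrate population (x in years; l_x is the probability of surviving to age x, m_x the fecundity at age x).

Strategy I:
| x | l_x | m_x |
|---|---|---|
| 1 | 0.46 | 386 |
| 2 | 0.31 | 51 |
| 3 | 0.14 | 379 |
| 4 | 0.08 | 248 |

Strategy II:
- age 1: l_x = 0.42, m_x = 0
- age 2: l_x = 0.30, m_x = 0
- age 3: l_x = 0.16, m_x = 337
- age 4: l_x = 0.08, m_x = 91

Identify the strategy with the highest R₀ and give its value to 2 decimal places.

266.27

Strategy I: R₀ = 0.46×386 + 0.31×51 + 0.14×379 + 0.08×248 = 266.2700
Strategy II: R₀ = 0.42×0 + 0.30×0 + 0.16×337 + 0.08×91 = 61.2000
Highest R₀: strategy I with 266.2700.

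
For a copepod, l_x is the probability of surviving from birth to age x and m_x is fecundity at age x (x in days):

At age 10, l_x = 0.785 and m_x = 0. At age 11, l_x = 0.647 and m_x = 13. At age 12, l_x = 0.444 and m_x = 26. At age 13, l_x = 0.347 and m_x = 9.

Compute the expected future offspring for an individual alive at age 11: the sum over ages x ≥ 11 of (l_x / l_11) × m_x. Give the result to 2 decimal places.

l_11 = 0.647. Conditional survival from age 11 to x is l_x / l_11.
  x=11: (0.647/0.647) × 13 = 13.0000
  x=12: (0.444/0.647) × 26 = 17.8423
  x=13: (0.347/0.647) × 9 = 4.8269
Sum = 13.0000 + 17.8423 + 4.8269 = 35.6692

35.67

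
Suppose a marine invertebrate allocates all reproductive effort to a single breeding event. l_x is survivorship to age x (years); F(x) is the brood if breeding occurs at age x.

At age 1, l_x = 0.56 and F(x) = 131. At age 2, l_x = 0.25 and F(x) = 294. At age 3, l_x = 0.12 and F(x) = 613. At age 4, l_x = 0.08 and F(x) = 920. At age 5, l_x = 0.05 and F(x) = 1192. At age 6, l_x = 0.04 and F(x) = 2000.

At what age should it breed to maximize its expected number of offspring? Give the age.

Expected offspring if breeding at age x = l_x × F(x):
  age 1: 0.56 × 131 = 73.360
  age 2: 0.25 × 294 = 73.500
  age 3: 0.12 × 613 = 73.560
  age 4: 0.08 × 920 = 73.600
  age 5: 0.05 × 1192 = 59.600
  age 6: 0.04 × 2000 = 80.000
Maximum at age 6 (80.000).

6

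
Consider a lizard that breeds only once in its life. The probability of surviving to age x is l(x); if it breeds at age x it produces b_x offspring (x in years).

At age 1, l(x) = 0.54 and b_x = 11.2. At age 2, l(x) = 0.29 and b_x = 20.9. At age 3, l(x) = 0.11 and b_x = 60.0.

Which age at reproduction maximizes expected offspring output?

3

Expected offspring if breeding at age x = l(x) × b_x:
  age 1: 0.54 × 11.2 = 6.048
  age 2: 0.29 × 20.9 = 6.061
  age 3: 0.11 × 60.0 = 6.600
Maximum at age 3 (6.600).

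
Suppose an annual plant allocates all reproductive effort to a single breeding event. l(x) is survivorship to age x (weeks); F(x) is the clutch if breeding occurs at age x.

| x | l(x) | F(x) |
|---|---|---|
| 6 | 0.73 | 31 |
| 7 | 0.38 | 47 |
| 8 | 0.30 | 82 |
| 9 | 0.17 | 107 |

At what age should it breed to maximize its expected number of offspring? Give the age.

Expected offspring if breeding at age x = l(x) × F(x):
  age 6: 0.73 × 31 = 22.630
  age 7: 0.38 × 47 = 17.860
  age 8: 0.30 × 82 = 24.600
  age 9: 0.17 × 107 = 18.190
Maximum at age 8 (24.600).

8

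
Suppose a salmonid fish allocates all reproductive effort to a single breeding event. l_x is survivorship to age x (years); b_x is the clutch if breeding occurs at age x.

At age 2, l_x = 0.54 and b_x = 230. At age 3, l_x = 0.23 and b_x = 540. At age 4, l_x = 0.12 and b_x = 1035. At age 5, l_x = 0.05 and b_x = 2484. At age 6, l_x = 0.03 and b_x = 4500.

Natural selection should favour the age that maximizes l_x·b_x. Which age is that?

Expected offspring if breeding at age x = l_x × b_x:
  age 2: 0.54 × 230 = 124.200
  age 3: 0.23 × 540 = 124.200
  age 4: 0.12 × 1035 = 124.200
  age 5: 0.05 × 2484 = 124.200
  age 6: 0.03 × 4500 = 135.000
Maximum at age 6 (135.000).

6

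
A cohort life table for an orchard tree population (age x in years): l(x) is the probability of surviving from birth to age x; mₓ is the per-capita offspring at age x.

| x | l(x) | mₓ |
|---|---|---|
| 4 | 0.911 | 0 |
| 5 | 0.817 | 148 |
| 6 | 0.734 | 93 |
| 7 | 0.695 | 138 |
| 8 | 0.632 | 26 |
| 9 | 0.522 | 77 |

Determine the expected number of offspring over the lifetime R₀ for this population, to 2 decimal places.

341.71

R₀ = Σ l(x) mₓ:
  age 4: 0.911 × 0 = 0.0000
  age 5: 0.817 × 148 = 120.9160
  age 6: 0.734 × 93 = 68.2620
  age 7: 0.695 × 138 = 95.9100
  age 8: 0.632 × 26 = 16.4320
  age 9: 0.522 × 77 = 40.1940
R₀ = 0.0000 + 120.9160 + 68.2620 + 95.9100 + 16.4320 + 40.1940 = 341.7140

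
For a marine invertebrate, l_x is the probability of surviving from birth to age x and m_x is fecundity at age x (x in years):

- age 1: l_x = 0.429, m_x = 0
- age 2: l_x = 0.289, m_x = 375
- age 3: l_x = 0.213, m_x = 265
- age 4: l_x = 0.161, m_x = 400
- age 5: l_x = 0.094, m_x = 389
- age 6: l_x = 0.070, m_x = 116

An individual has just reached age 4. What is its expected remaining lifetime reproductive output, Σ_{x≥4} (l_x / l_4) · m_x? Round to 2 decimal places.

l_4 = 0.161. Conditional survival from age 4 to x is l_x / l_4.
  x=4: (0.161/0.161) × 400 = 400.0000
  x=5: (0.094/0.161) × 389 = 227.1180
  x=6: (0.070/0.161) × 116 = 50.4348
Sum = 400.0000 + 227.1180 + 50.4348 = 677.5528

677.55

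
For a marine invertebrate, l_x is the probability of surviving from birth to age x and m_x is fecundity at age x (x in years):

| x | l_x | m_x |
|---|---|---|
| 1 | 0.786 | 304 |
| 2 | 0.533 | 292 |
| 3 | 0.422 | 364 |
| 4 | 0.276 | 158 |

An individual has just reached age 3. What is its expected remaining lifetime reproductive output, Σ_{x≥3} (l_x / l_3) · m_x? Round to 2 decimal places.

l_3 = 0.422. Conditional survival from age 3 to x is l_x / l_3.
  x=3: (0.422/0.422) × 364 = 364.0000
  x=4: (0.276/0.422) × 158 = 103.3365
Sum = 364.0000 + 103.3365 = 467.3365

467.34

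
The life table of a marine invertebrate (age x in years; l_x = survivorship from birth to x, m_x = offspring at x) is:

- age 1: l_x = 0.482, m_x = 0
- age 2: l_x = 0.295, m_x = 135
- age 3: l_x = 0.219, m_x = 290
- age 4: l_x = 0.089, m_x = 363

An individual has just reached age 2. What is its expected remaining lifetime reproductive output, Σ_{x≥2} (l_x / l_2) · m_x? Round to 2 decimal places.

l_2 = 0.295. Conditional survival from age 2 to x is l_x / l_2.
  x=2: (0.295/0.295) × 135 = 135.0000
  x=3: (0.219/0.295) × 290 = 215.2881
  x=4: (0.089/0.295) × 363 = 109.5153
Sum = 135.0000 + 215.2881 + 109.5153 = 459.8034

459.80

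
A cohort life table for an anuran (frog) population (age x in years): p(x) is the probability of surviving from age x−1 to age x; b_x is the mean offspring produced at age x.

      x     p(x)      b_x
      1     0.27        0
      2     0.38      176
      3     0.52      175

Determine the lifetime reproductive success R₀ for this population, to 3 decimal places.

Survivorship from birth: l_x = p_1·p_2·…·p_x.
  l_1 = 0.27000
  l_2 = 0.10260
  l_3 = 0.05335
R₀ = Σ l_x b_x:
  age 1: 0.27000 × 0 = 0.0000
  age 2: 0.10260 × 176 = 18.0576
  age 3: 0.05335 × 175 = 9.3362
R₀ = 0.0000 + 18.0576 + 9.3362 = 27.3939

27.394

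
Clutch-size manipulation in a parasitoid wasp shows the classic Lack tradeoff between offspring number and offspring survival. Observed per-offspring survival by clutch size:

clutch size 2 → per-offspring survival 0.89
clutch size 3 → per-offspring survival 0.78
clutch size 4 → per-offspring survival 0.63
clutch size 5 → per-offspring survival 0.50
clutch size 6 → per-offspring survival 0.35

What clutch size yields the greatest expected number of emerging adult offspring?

4

Expected emerging adult offspring = c × s(c):
  c=2: 2 × 0.89 = 1.780
  c=3: 3 × 0.78 = 2.340
  c=4: 4 × 0.63 = 2.520
  c=5: 5 × 0.50 = 2.500
  c=6: 6 × 0.35 = 2.100
Maximum at c = 4 (2.520 emerging adult offspring).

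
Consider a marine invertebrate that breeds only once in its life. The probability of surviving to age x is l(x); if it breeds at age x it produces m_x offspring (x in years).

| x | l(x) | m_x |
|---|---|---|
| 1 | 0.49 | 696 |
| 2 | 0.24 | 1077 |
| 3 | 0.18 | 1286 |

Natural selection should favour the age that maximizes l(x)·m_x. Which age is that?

1

Expected offspring if breeding at age x = l(x) × m_x:
  age 1: 0.49 × 696 = 341.040
  age 2: 0.24 × 1077 = 258.480
  age 3: 0.18 × 1286 = 231.480
Maximum at age 1 (341.040).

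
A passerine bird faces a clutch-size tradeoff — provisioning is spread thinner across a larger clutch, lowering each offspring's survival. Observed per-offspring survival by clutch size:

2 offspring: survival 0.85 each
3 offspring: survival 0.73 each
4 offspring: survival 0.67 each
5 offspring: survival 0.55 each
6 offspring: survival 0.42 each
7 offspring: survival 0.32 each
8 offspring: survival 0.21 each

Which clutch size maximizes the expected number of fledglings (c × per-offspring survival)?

5

Expected fledglings = c × s(c):
  c=2: 2 × 0.85 = 1.700
  c=3: 3 × 0.73 = 2.190
  c=4: 4 × 0.67 = 2.680
  c=5: 5 × 0.55 = 2.750
  c=6: 6 × 0.42 = 2.520
  c=7: 7 × 0.32 = 2.240
  c=8: 8 × 0.21 = 1.680
Maximum at c = 5 (2.750 fledglings).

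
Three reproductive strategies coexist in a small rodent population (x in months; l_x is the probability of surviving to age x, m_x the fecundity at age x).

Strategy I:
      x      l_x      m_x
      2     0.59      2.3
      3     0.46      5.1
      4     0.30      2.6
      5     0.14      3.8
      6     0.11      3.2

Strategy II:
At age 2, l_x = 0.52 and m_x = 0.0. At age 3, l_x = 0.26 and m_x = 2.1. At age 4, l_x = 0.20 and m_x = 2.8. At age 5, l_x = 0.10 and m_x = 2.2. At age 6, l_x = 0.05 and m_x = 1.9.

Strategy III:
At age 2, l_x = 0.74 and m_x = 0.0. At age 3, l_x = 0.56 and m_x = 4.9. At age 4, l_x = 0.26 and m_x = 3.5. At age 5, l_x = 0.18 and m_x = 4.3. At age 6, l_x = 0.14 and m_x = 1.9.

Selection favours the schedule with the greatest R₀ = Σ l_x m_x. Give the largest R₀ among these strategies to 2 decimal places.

5.37

Strategy I: R₀ = 0.59×2.3 + 0.46×5.1 + 0.30×2.6 + 0.14×3.8 + 0.11×3.2 = 5.3670
Strategy II: R₀ = 0.52×0.0 + 0.26×2.1 + 0.20×2.8 + 0.10×2.2 + 0.05×1.9 = 1.4210
Strategy III: R₀ = 0.74×0.0 + 0.56×4.9 + 0.26×3.5 + 0.18×4.3 + 0.14×1.9 = 4.6940
Highest R₀: strategy I with 5.3670.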